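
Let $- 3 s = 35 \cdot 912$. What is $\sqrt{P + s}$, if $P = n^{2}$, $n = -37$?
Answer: $i \sqrt{9271} \approx 96.286 i$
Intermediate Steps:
$P = 1369$ ($P = \left(-37\right)^{2} = 1369$)
$s = -10640$ ($s = - \frac{35 \cdot 912}{3} = \left(- \frac{1}{3}\right) 31920 = -10640$)
$\sqrt{P + s} = \sqrt{1369 - 10640} = \sqrt{-9271} = i \sqrt{9271}$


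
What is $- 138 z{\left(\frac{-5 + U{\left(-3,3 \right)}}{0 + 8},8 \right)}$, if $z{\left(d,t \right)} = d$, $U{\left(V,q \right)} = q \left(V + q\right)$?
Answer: $\frac{345}{4} \approx 86.25$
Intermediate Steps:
$- 138 z{\left(\frac{-5 + U{\left(-3,3 \right)}}{0 + 8},8 \right)} = - 138 \frac{-5 + 3 \left(-3 + 3\right)}{0 + 8} = - 138 \frac{-5 + 3 \cdot 0}{8} = - 138 \left(-5 + 0\right) \frac{1}{8} = - 138 \left(\left(-5\right) \frac{1}{8}\right) = \left(-138\right) \left(- \frac{5}{8}\right) = \frac{345}{4}$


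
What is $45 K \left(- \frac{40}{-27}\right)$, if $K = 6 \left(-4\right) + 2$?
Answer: $- \frac{4400}{3} \approx -1466.7$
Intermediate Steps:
$K = -22$ ($K = -24 + 2 = -22$)
$45 K \left(- \frac{40}{-27}\right) = 45 \left(-22\right) \left(- \frac{40}{-27}\right) = - 990 \left(\left(-40\right) \left(- \frac{1}{27}\right)\right) = \left(-990\right) \frac{40}{27} = - \frac{4400}{3}$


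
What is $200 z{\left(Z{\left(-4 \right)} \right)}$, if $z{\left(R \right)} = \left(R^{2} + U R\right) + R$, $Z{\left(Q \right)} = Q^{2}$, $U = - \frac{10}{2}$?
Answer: $38400$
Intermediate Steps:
$U = -5$ ($U = \left(-10\right) \frac{1}{2} = -5$)
$z{\left(R \right)} = R^{2} - 4 R$ ($z{\left(R \right)} = \left(R^{2} - 5 R\right) + R = R^{2} - 4 R$)
$200 z{\left(Z{\left(-4 \right)} \right)} = 200 \left(-4\right)^{2} \left(-4 + \left(-4\right)^{2}\right) = 200 \cdot 16 \left(-4 + 16\right) = 200 \cdot 16 \cdot 12 = 200 \cdot 192 = 38400$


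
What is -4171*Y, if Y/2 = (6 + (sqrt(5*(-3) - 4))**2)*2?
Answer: 216892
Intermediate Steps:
Y = -52 (Y = 2*((6 + (sqrt(5*(-3) - 4))**2)*2) = 2*((6 + (sqrt(-15 - 4))**2)*2) = 2*((6 + (sqrt(-19))**2)*2) = 2*((6 + (I*sqrt(19))**2)*2) = 2*((6 - 19)*2) = 2*(-13*2) = 2*(-26) = -52)
-4171*Y = -4171*(-52) = 216892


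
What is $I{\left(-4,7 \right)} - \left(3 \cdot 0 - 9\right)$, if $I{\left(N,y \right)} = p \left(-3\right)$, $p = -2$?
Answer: $15$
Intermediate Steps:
$I{\left(N,y \right)} = 6$ ($I{\left(N,y \right)} = \left(-2\right) \left(-3\right) = 6$)
$I{\left(-4,7 \right)} - \left(3 \cdot 0 - 9\right) = 6 - \left(3 \cdot 0 - 9\right) = 6 - \left(0 - 9\right) = 6 - -9 = 6 + 9 = 15$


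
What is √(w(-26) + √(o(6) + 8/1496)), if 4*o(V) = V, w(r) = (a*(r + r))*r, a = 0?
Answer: 374^(¾)*563^(¼)/374 ≈ 1.1077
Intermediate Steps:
w(r) = 0 (w(r) = (0*(r + r))*r = (0*(2*r))*r = 0*r = 0)
o(V) = V/4
√(w(-26) + √(o(6) + 8/1496)) = √(0 + √((¼)*6 + 8/1496)) = √(0 + √(3/2 + 8*(1/1496))) = √(0 + √(3/2 + 1/187)) = √(0 + √(563/374)) = √(0 + √210562/374) = √(√210562/374) = 374^(¾)*563^(¼)/374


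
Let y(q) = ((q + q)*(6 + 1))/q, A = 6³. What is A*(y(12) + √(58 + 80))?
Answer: 3024 + 216*√138 ≈ 5561.4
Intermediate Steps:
A = 216
y(q) = 14 (y(q) = ((2*q)*7)/q = (14*q)/q = 14)
A*(y(12) + √(58 + 80)) = 216*(14 + √(58 + 80)) = 216*(14 + √138) = 3024 + 216*√138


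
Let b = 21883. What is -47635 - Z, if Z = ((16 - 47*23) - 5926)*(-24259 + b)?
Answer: -16658251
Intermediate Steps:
Z = 16610616 (Z = ((16 - 47*23) - 5926)*(-24259 + 21883) = ((16 - 1081) - 5926)*(-2376) = (-1065 - 5926)*(-2376) = -6991*(-2376) = 16610616)
-47635 - Z = -47635 - 1*16610616 = -47635 - 16610616 = -16658251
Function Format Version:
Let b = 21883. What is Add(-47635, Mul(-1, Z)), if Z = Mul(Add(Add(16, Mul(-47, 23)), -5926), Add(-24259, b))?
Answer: -16658251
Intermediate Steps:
Z = 16610616 (Z = Mul(Add(Add(16, Mul(-47, 23)), -5926), Add(-24259, 21883)) = Mul(Add(Add(16, -1081), -5926), -2376) = Mul(Add(-1065, -5926), -2376) = Mul(-6991, -2376) = 16610616)
Add(-47635, Mul(-1, Z)) = Add(-47635, Mul(-1, 16610616)) = Add(-47635, -16610616) = -16658251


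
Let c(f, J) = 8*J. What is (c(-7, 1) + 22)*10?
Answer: 300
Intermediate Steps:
(c(-7, 1) + 22)*10 = (8*1 + 22)*10 = (8 + 22)*10 = 30*10 = 300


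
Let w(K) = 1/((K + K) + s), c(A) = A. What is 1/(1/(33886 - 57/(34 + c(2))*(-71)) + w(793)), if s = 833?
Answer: 986906039/437009 ≈ 2258.3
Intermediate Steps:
w(K) = 1/(833 + 2*K) (w(K) = 1/((K + K) + 833) = 1/(2*K + 833) = 1/(833 + 2*K))
1/(1/(33886 - 57/(34 + c(2))*(-71)) + w(793)) = 1/(1/(33886 - 57/(34 + 2)*(-71)) + 1/(833 + 2*793)) = 1/(1/(33886 - 57/36*(-71)) + 1/(833 + 1586)) = 1/(1/(33886 - 57*1/36*(-71)) + 1/2419) = 1/(1/(33886 - 19/12*(-71)) + 1/2419) = 1/(1/(33886 + 1349/12) + 1/2419) = 1/(1/(407981/12) + 1/2419) = 1/(12/407981 + 1/2419) = 1/(437009/986906039) = 986906039/437009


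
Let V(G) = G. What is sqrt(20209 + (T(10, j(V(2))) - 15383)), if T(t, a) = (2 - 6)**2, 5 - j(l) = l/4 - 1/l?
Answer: 3*sqrt(538) ≈ 69.584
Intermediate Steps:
j(l) = 5 + 1/l - l/4 (j(l) = 5 - (l/4 - 1/l) = 5 - (-1/l + l/4) = 5 + (1/l - l/4) = 5 + 1/l - l/4)
T(t, a) = 16 (T(t, a) = (-4)**2 = 16)
sqrt(20209 + (T(10, j(V(2))) - 15383)) = sqrt(20209 + (16 - 15383)) = sqrt(20209 - 15367) = sqrt(4842) = 3*sqrt(538)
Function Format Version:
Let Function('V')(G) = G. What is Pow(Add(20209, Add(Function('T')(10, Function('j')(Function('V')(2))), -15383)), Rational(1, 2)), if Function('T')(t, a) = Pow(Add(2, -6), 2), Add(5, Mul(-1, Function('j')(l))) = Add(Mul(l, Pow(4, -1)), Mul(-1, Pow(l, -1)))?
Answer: Mul(3, Pow(538, Rational(1, 2))) ≈ 69.584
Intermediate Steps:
Function('j')(l) = Add(5, Pow(l, -1), Mul(Rational(-1, 4), l)) (Function('j')(l) = Add(5, Mul(-1, Add(Mul(l, Pow(4, -1)), Mul(-1, Pow(l, -1))))) = Add(5, Mul(-1, Add(Mul(l, Rational(1, 4)), Mul(-1, Pow(l, -1))))) = Add(5, Mul(-1, Add(Mul(Rational(1, 4), l), Mul(-1, Pow(l, -1))))) = Add(5, Mul(-1, Add(Mul(-1, Pow(l, -1)), Mul(Rational(1, 4), l)))) = Add(5, Add(Pow(l, -1), Mul(Rational(-1, 4), l))) = Add(5, Pow(l, -1), Mul(Rational(-1, 4), l)))
Function('T')(t, a) = 16 (Function('T')(t, a) = Pow(-4, 2) = 16)
Pow(Add(20209, Add(Function('T')(10, Function('j')(Function('V')(2))), -15383)), Rational(1, 2)) = Pow(Add(20209, Add(16, -15383)), Rational(1, 2)) = Pow(Add(20209, -15367), Rational(1, 2)) = Pow(4842, Rational(1, 2)) = Mul(3, Pow(538, Rational(1, 2)))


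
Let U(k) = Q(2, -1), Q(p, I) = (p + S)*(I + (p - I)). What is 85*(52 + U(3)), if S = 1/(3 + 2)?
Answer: 4794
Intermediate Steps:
S = 1/5 ≈ 0.20000
Q(p, I) = p*(1/5 + p) (Q(p, I) = (p + 1/5)*(I + (p - I)) = (1/5 + p)*p = p*(1/5 + p))
U(k) = 22/5 (U(k) = 2*(1/5 + 2) = 2*(11/5) = 22/5)
85*(52 + U(3)) = 85*(52 + 22/5) = 85*(282/5) = 4794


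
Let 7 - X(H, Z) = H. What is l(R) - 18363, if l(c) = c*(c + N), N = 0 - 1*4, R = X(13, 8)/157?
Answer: -452625783/24649 ≈ -18363.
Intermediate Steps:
X(H, Z) = 7 - H
R = -6/157 (R = (7 - 1*13)/157 = (7 - 13)*(1/157) = -6*1/157 = -6/157 ≈ -0.038217)
N = -4 (N = 0 - 4 = -4)
l(c) = c*(-4 + c) (l(c) = c*(c - 4) = c*(-4 + c))
l(R) - 18363 = -6*(-4 - 6/157)/157 - 18363 = -6/157*(-634/157) - 18363 = 3804/24649 - 18363 = -452625783/24649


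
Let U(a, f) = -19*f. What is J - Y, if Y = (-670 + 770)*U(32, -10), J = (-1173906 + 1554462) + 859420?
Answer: 1220976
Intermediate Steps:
J = 1239976 (J = 380556 + 859420 = 1239976)
Y = 19000 (Y = (-670 + 770)*(-19*(-10)) = 100*190 = 19000)
J - Y = 1239976 - 1*19000 = 1239976 - 19000 = 1220976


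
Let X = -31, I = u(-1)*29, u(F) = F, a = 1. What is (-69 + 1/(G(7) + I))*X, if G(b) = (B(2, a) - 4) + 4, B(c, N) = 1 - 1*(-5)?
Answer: 49228/23 ≈ 2140.3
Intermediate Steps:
B(c, N) = 6 (B(c, N) = 1 + 5 = 6)
I = -29 (I = -1*29 = -29)
G(b) = 6 (G(b) = (6 - 4) + 4 = 2 + 4 = 6)
(-69 + 1/(G(7) + I))*X = (-69 + 1/(6 - 29))*(-31) = (-69 + 1/(-23))*(-31) = (-69 - 1/23)*(-31) = -1588/23*(-31) = 49228/23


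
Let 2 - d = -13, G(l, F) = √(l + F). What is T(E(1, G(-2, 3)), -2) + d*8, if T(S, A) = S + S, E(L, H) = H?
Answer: 122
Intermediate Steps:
G(l, F) = √(F + l)
T(S, A) = 2*S
d = 15 (d = 2 - 1*(-13) = 2 + 13 = 15)
T(E(1, G(-2, 3)), -2) + d*8 = 2*√(3 - 2) + 15*8 = 2*√1 + 120 = 2*1 + 120 = 2 + 120 = 122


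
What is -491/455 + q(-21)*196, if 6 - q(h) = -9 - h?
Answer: -535571/455 ≈ -1177.1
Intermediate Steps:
q(h) = 15 + h (q(h) = 6 - (-9 - h) = 6 + (9 + h) = 15 + h)
-491/455 + q(-21)*196 = -491/455 + (15 - 21)*196 = -491*1/455 - 6*196 = -491/455 - 1176 = -535571/455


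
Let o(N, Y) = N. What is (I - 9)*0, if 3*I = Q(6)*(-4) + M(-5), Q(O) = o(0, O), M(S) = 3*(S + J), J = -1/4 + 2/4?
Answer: 0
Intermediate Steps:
J = 1/4 (J = -1*1/4 + 2*(1/4) = -1/4 + 1/2 = 1/4 ≈ 0.25000)
M(S) = 3/4 + 3*S (M(S) = 3*(S + 1/4) = 3*(1/4 + S) = 3/4 + 3*S)
Q(O) = 0
I = -19/4 (I = (0*(-4) + (3/4 + 3*(-5)))/3 = (0 + (3/4 - 15))/3 = (0 - 57/4)/3 = (1/3)*(-57/4) = -19/4 ≈ -4.7500)
(I - 9)*0 = (-19/4 - 9)*0 = -55/4*0 = 0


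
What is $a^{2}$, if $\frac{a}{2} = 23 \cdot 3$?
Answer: $19044$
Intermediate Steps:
$a = 138$ ($a = 2 \cdot 23 \cdot 3 = 2 \cdot 69 = 138$)
$a^{2} = 138^{2} = 19044$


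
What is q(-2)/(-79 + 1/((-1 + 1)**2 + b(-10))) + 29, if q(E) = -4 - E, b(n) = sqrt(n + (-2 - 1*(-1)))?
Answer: 996323/34326 - I*sqrt(11)/34326 ≈ 29.025 - 9.6621e-5*I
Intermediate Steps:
b(n) = sqrt(-1 + n) (b(n) = sqrt(n + (-2 + 1)) = sqrt(n - 1) = sqrt(-1 + n))
q(-2)/(-79 + 1/((-1 + 1)**2 + b(-10))) + 29 = (-4 - 1*(-2))/(-79 + 1/((-1 + 1)**2 + sqrt(-1 - 10))) + 29 = (-4 + 2)/(-79 + 1/(0**2 + sqrt(-11))) + 29 = -2/(-79 + 1/(0 + I*sqrt(11))) + 29 = -2/(-79 + 1/(I*sqrt(11))) + 29 = -2/(-79 - I*sqrt(11)/11) + 29 = 29 - 2/(-79 - I*sqrt(11)/11)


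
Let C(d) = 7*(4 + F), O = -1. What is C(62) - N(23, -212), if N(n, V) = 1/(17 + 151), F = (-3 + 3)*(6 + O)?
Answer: 4703/168 ≈ 27.994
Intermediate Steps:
F = 0 (F = (-3 + 3)*(6 - 1) = 0*5 = 0)
N(n, V) = 1/168
C(d) = 28 (C(d) = 7*(4 + 0) = 7*4 = 28)
C(62) - N(23, -212) = 28 - 1*1/168 = 28 - 1/168 = 4703/168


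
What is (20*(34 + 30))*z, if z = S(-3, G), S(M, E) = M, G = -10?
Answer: -3840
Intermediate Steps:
z = -3
(20*(34 + 30))*z = (20*(34 + 30))*(-3) = (20*64)*(-3) = 1280*(-3) = -3840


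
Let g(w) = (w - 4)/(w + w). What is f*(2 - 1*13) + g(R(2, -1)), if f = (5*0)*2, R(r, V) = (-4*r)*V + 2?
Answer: 3/10 ≈ 0.30000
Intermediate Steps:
R(r, V) = 2 - 4*V*r (R(r, V) = -4*V*r + 2 = 2 - 4*V*r)
f = 0 (f = 0*2 = 0)
g(w) = (-4 + w)/(2*w) (g(w) = (-4 + w)/((2*w)) = (-4 + w)*(1/(2*w)) = (-4 + w)/(2*w))
f*(2 - 1*13) + g(R(2, -1)) = 0*(2 - 1*13) + (-4 + (2 - 4*(-1)*2))/(2*(2 - 4*(-1)*2)) = 0*(2 - 13) + (-4 + (2 + 8))/(2*(2 + 8)) = 0*(-11) + (1/2)*(-4 + 10)/10 = 0 + (1/2)*(1/10)*6 = 0 + 3/10 = 3/10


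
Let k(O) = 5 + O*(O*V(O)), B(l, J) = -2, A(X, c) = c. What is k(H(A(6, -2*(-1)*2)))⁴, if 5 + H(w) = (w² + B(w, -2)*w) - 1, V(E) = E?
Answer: 28561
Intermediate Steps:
H(w) = -6 + w² - 2*w (H(w) = -5 + ((w² - 2*w) - 1) = -5 + (-1 + w² - 2*w) = -6 + w² - 2*w)
k(O) = 5 + O³ (k(O) = 5 + O*(O*O) = 5 + O*O² = 5 + O³)
k(H(A(6, -2*(-1)*2)))⁴ = (5 + (-6 + (-2*(-1)*2)² - 2*(-2*(-1))*2)³)⁴ = (5 + (-6 + (2*2)² - 4*2)³)⁴ = (5 + (-6 + 4² - 2*4)³)⁴ = (5 + (-6 + 16 - 8)³)⁴ = (5 + 2³)⁴ = (5 + 8)⁴ = 13⁴ = 28561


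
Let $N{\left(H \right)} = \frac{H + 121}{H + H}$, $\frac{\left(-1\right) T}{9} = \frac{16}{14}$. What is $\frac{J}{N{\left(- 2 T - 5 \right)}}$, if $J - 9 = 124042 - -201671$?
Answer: $\frac{17751849}{239} \approx 74276.0$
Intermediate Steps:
$T = - \frac{72}{7}$ ($T = - 9 \cdot \frac{16}{14} = - 9 \cdot 16 \cdot \frac{1}{14} = \left(-9\right) \frac{8}{7} = - \frac{72}{7} \approx -10.286$)
$N{\left(H \right)} = \frac{121 + H}{2 H}$
$J = 325722$ ($J = 9 + \left(124042 - -201671\right) = 9 + \left(124042 + 201671\right) = 9 + 325713 = 325722$)
$\frac{J}{N{\left(- 2 T - 5 \right)}} = \frac{325722}{\frac{1}{2} \frac{1}{\left(-2\right) \left(- \frac{72}{7}\right) - 5} \left(121 - - \frac{109}{7}\right)} = \frac{325722}{\frac{1}{2} \frac{1}{\frac{144}{7} - 5} \left(121 + \left(\frac{144}{7} - 5\right)\right)} = \frac{325722}{\frac{1}{2} \frac{1}{\frac{109}{7}} \left(121 + \frac{109}{7}\right)} = \frac{325722}{\frac{1}{2} \cdot \frac{7}{109} \cdot \frac{956}{7}} = \frac{325722}{\frac{478}{109}} = 325722 \cdot \frac{109}{478} = \frac{17751849}{239}$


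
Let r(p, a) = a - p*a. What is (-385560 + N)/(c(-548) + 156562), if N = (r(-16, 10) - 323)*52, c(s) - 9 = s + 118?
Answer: -43724/17349 ≈ -2.5203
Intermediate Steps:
c(s) = 127 + s (c(s) = 9 + (s + 118) = 9 + (118 + s) = 127 + s)
r(p, a) = a - a*p
N = -7956 (N = (10*(1 - 1*(-16)) - 323)*52 = (10*(1 + 16) - 323)*52 = (10*17 - 323)*52 = (170 - 323)*52 = -153*52 = -7956)
(-385560 + N)/(c(-548) + 156562) = (-385560 - 7956)/((127 - 548) + 156562) = -393516/(-421 + 156562) = -393516/156141 = -393516*1/156141 = -43724/17349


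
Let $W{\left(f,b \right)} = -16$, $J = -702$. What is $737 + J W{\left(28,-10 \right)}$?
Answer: $11969$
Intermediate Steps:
$737 + J W{\left(28,-10 \right)} = 737 - -11232 = 737 + 11232 = 11969$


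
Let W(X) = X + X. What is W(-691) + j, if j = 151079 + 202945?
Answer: 352642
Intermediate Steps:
W(X) = 2*X
j = 354024
W(-691) + j = 2*(-691) + 354024 = -1382 + 354024 = 352642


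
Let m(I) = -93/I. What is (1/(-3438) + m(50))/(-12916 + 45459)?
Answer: -79946/1398535425 ≈ -5.7164e-5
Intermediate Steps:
(1/(-3438) + m(50))/(-12916 + 45459) = (1/(-3438) - 93/50)/(-12916 + 45459) = (-1/3438 - 93*1/50)/32543 = (-1/3438 - 93/50)*(1/32543) = -79946/42975*1/32543 = -79946/1398535425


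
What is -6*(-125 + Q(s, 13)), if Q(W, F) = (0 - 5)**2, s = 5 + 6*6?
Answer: 600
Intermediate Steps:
s = 41 (s = 5 + 36 = 41)
Q(W, F) = 25 (Q(W, F) = (-5)**2 = 25)
-6*(-125 + Q(s, 13)) = -6*(-125 + 25) = -6*(-100) = 600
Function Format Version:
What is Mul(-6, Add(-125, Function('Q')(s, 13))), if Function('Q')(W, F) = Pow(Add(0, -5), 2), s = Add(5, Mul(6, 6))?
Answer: 600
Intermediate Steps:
s = 41 (s = Add(5, 36) = 41)
Function('Q')(W, F) = 25 (Function('Q')(W, F) = Pow(-5, 2) = 25)
Mul(-6, Add(-125, Function('Q')(s, 13))) = Mul(-6, Add(-125, 25)) = Mul(-6, -100) = 600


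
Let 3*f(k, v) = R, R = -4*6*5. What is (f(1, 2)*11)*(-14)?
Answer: 6160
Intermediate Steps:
R = -120 (R = -24*5 = -120)
f(k, v) = -40 (f(k, v) = (1/3)*(-120) = -40)
(f(1, 2)*11)*(-14) = -40*11*(-14) = -440*(-14) = 6160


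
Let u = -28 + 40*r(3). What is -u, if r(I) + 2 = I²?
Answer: -252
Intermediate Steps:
r(I) = -2 + I²
u = 252 (u = -28 + 40*(-2 + 3²) = -28 + 40*(-2 + 9) = -28 + 40*7 = -28 + 280 = 252)
-u = -1*252 = -252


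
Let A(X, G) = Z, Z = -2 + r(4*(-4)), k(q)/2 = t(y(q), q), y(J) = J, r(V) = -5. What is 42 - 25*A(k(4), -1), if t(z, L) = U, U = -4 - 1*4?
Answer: 217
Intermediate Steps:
U = -8 (U = -4 - 4 = -8)
t(z, L) = -8
k(q) = -16 (k(q) = 2*(-8) = -16)
Z = -7 (Z = -2 - 5 = -7)
A(X, G) = -7
42 - 25*A(k(4), -1) = 42 - 25*(-7) = 42 + 175 = 217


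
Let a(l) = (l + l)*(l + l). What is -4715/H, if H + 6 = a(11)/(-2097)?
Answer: 9887355/13066 ≈ 756.72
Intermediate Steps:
a(l) = 4*l**2 (a(l) = (2*l)*(2*l) = 4*l**2)
H = -13066/2097 (H = -6 + (4*11**2)/(-2097) = -6 + (4*121)*(-1/2097) = -6 + 484*(-1/2097) = -6 - 484/2097 = -13066/2097 ≈ -6.2308)
-4715/H = -4715/(-13066/2097) = -4715*(-2097/13066) = 9887355/13066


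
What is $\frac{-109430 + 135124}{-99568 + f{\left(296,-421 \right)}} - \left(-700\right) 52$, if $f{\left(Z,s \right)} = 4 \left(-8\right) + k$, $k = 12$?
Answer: $\frac{1812488753}{49794} \approx 36400.0$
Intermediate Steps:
$f{\left(Z,s \right)} = -20$ ($f{\left(Z,s \right)} = 4 \left(-8\right) + 12 = -32 + 12 = -20$)
$\frac{-109430 + 135124}{-99568 + f{\left(296,-421 \right)}} - \left(-700\right) 52 = \frac{-109430 + 135124}{-99568 - 20} - \left(-700\right) 52 = \frac{25694}{-99588} - -36400 = 25694 \left(- \frac{1}{99588}\right) + 36400 = - \frac{12847}{49794} + 36400 = \frac{1812488753}{49794}$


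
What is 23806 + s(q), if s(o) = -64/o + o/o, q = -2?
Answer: 23839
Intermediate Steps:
s(o) = 1 - 64/o (s(o) = -64/o + 1 = 1 - 64/o)
23806 + s(q) = 23806 + (-64 - 2)/(-2) = 23806 - ½*(-66) = 23806 + 33 = 23839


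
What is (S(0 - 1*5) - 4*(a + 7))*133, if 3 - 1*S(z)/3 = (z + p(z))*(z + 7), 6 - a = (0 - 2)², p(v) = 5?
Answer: -3591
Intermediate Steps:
a = 2 (a = 6 - (0 - 2)² = 6 - 1*(-2)² = 6 - 1*4 = 6 - 4 = 2)
S(z) = 9 - 3*(5 + z)*(7 + z) (S(z) = 9 - 3*(z + 5)*(z + 7) = 9 - 3*(5 + z)*(7 + z))
(S(0 - 1*5) - 4*(a + 7))*133 = ((-96 - 36*(0 - 1*5) - 3*(0 - 1*5)²) - 4*(2 + 7))*133 = ((-96 - 36*(0 - 5) - 3*(0 - 5)²) - 4*9)*133 = ((-96 - 36*(-5) - 3*(-5)²) - 36)*133 = ((-96 + 180 - 3*25) - 36)*133 = ((-96 + 180 - 75) - 36)*133 = (9 - 36)*133 = -27*133 = -3591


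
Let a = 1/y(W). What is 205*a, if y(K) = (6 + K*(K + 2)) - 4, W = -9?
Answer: 41/13 ≈ 3.1538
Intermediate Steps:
y(K) = 2 + K*(2 + K) (y(K) = (6 + K*(2 + K)) - 4 = 2 + K*(2 + K))
a = 1/65 (a = 1/(2 + (-9)**2 + 2*(-9)) = 1/(2 + 81 - 18) = 1/65 ≈ 0.015385)
205*a = 205*(1/65) = 41/13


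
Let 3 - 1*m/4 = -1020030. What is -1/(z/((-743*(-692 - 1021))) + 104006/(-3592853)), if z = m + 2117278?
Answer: -198818956149/962348197312 ≈ -0.20660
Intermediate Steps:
m = 4080132 (m = 12 - 4*(-1020030) = 12 + 4080120 = 4080132)
z = 6197410 (z = 4080132 + 2117278 = 6197410)
-1/(z/((-743*(-692 - 1021))) + 104006/(-3592853)) = -1/(6197410/((-743*(-692 - 1021))) + 104006/(-3592853)) = -1/(6197410/((-743*(-1713))) + 104006*(-1/3592853)) = -1/(6197410/1272759 - 4522/156211) = -1/962348197312/198818956149 = -1*198818956149/962348197312 = -198818956149/962348197312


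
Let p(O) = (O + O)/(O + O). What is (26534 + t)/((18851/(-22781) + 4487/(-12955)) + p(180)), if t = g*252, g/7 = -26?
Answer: 5704821437150/51305197 ≈ 1.1119e+5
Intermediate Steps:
g = -182 (g = 7*(-26) = -182)
p(O) = 1 (p(O) = (2*O)/((2*O)) = (2*O)*(1/(2*O)) = 1)
t = -45864 (t = -182*252 = -45864)
(26534 + t)/((18851/(-22781) + 4487/(-12955)) + p(180)) = (26534 - 45864)/((18851/(-22781) + 4487/(-12955)) + 1) = -19330/((18851*(-1/22781) + 4487*(-1/12955)) + 1) = -19330/((-18851/22781 - 4487/12955) + 1) = -19330/(-346433052/295127855 + 1) = -19330/(-51305197/295127855) = -19330*(-295127855/51305197) = 5704821437150/51305197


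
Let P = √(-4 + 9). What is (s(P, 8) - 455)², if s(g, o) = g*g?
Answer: 202500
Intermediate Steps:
P = √5 ≈ 2.2361
s(g, o) = g²
(s(P, 8) - 455)² = ((√5)² - 455)² = (5 - 455)² = (-450)² = 202500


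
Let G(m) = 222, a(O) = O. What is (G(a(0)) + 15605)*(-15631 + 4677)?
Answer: -173368958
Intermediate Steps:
(G(a(0)) + 15605)*(-15631 + 4677) = (222 + 15605)*(-15631 + 4677) = 15827*(-10954) = -173368958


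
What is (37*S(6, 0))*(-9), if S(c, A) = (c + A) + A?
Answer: -1998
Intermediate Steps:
S(c, A) = c + 2*A (S(c, A) = (A + c) + A = c + 2*A)
(37*S(6, 0))*(-9) = (37*(6 + 2*0))*(-9) = (37*(6 + 0))*(-9) = (37*6)*(-9) = 222*(-9) = -1998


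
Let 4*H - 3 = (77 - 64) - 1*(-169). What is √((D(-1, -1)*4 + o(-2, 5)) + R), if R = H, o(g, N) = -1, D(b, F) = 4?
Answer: 7*√5/2 ≈ 7.8262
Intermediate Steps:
H = 185/4 (H = ¾ + ((77 - 64) - 1*(-169))/4 = ¾ + (13 + 169)/4 = ¾ + (¼)*182 = ¾ + 91/2 = 185/4 ≈ 46.250)
R = 185/4 ≈ 46.250
√((D(-1, -1)*4 + o(-2, 5)) + R) = √((4*4 - 1) + 185/4) = √((16 - 1) + 185/4) = √(15 + 185/4) = √(245/4) = 7*√5/2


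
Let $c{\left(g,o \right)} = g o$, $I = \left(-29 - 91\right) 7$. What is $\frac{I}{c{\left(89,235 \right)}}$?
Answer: $- \frac{168}{4183} \approx -0.040163$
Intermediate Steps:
$I = -840$ ($I = \left(-120\right) 7 = -840$)
$\frac{I}{c{\left(89,235 \right)}} = - \frac{840}{89 \cdot 235} = - \frac{840}{20915} = \left(-840\right) \frac{1}{20915} = - \frac{168}{4183}$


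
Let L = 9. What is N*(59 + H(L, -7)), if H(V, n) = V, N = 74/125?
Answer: 5032/125 ≈ 40.256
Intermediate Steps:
N = 74/125 (N = 74*(1/125) = 74/125 ≈ 0.59200)
N*(59 + H(L, -7)) = 74*(59 + 9)/125 = (74/125)*68 = 5032/125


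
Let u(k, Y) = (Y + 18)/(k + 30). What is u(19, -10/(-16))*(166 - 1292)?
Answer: -83887/196 ≈ -428.00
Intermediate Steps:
u(k, Y) = (18 + Y)/(30 + k)
u(19, -10/(-16))*(166 - 1292) = ((18 - 10/(-16))/(30 + 19))*(166 - 1292) = ((18 - 10*(-1/16))/49)*(-1126) = ((18 + 5/8)/49)*(-1126) = ((1/49)*(149/8))*(-1126) = (149/392)*(-1126) = -83887/196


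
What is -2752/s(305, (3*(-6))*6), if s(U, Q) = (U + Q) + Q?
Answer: -2752/89 ≈ -30.921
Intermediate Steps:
s(U, Q) = U + 2*Q (s(U, Q) = (Q + U) + Q = U + 2*Q)
-2752/s(305, (3*(-6))*6) = -2752/(305 + 2*((3*(-6))*6)) = -2752/(305 + 2*(-18*6)) = -2752/(305 + 2*(-108)) = -2752/(305 - 216) = -2752/89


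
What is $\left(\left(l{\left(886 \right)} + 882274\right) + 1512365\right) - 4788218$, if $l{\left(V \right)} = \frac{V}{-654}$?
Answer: $- \frac{782700776}{327} \approx -2.3936 \cdot 10^{6}$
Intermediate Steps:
$l{\left(V \right)} = - \frac{V}{654}$ ($l{\left(V \right)} = V \left(- \frac{1}{654}\right) = - \frac{V}{654}$)
$\left(\left(l{\left(886 \right)} + 882274\right) + 1512365\right) - 4788218 = \left(\left(\left(- \frac{1}{654}\right) 886 + 882274\right) + 1512365\right) - 4788218 = \left(\left(- \frac{443}{327} + 882274\right) + 1512365\right) - 4788218 = \left(\frac{288503155}{327} + 1512365\right) - 4788218 = \frac{783046510}{327} - 4788218 = - \frac{782700776}{327}$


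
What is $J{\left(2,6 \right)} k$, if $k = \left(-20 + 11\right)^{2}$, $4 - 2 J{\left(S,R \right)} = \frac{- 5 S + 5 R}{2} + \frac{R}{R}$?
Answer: $- \frac{567}{2} \approx -283.5$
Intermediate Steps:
$J{\left(S,R \right)} = \frac{3}{2} - \frac{5 R}{4} + \frac{5 S}{4}$ ($J{\left(S,R \right)} = 2 - \frac{\frac{- 5 S + 5 R}{2} + \frac{R}{R}}{2} = 2 - \frac{\left(- 5 S + 5 R\right) \frac{1}{2} + 1}{2} = 2 - \frac{\left(- \frac{5 S}{2} + \frac{5 R}{2}\right) + 1}{2} = 2 - \frac{1 - \frac{5 S}{2} + \frac{5 R}{2}}{2} = 2 - \left(\frac{1}{2} - \frac{5 S}{4} + \frac{5 R}{4}\right) = \frac{3}{2} - \frac{5 R}{4} + \frac{5 S}{4}$)
$k = 81$ ($k = \left(-9\right)^{2} = 81$)
$J{\left(2,6 \right)} k = \left(\frac{3}{2} - \frac{15}{2} + \frac{5}{4} \cdot 2\right) 81 = \left(\frac{3}{2} - \frac{15}{2} + \frac{5}{2}\right) 81 = \left(- \frac{7}{2}\right) 81 = - \frac{567}{2}$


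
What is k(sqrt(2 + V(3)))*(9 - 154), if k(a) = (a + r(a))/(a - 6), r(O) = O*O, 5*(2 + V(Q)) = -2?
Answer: -145/13 + 58*I*sqrt(10)/13 ≈ -11.154 + 14.109*I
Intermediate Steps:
V(Q) = -12/5 (V(Q) = -2 + (1/5)*(-2) = -2 - 2/5 = -12/5)
r(O) = O**2
k(a) = (a + a**2)/(-6 + a) (k(a) = (a + a**2)/(a - 6) = (a + a**2)/(-6 + a))
k(sqrt(2 + V(3)))*(9 - 154) = (sqrt(2 - 12/5)*(1 + sqrt(2 - 12/5))/(-6 + sqrt(2 - 12/5)))*(9 - 154) = (sqrt(-2/5)*(1 + sqrt(-2/5))/(-6 + sqrt(-2/5)))*(-145) = ((I*sqrt(10)/5)*(1 + I*sqrt(10)/5)/(-6 + I*sqrt(10)/5))*(-145) = (I*sqrt(10)*(1 + I*sqrt(10)/5)/(5*(-6 + I*sqrt(10)/5)))*(-145) = -29*I*sqrt(10)*(1 + I*sqrt(10)/5)/(-6 + I*sqrt(10)/5)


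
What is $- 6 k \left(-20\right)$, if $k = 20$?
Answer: $2400$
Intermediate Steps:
$- 6 k \left(-20\right) = \left(-6\right) 20 \left(-20\right) = \left(-120\right) \left(-20\right) = 2400$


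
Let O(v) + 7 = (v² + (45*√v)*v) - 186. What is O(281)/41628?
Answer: 6564/3469 + 4215*√281/13876 ≈ 6.9842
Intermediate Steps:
O(v) = -193 + v² + 45*v^(3/2) (O(v) = -7 + ((v² + (45*√v)*v) - 186) = -7 + ((v² + 45*v^(3/2)) - 186) = -7 + (-186 + v² + 45*v^(3/2)) = -193 + v² + 45*v^(3/2))
O(281)/41628 = (-193 + 281² + 45*281^(3/2))/41628 = (-193 + 78961 + 45*(281*√281))*(1/41628) = (-193 + 78961 + 12645*√281)*(1/41628) = (78768 + 12645*√281)*(1/41628) = 6564/3469 + 4215*√281/13876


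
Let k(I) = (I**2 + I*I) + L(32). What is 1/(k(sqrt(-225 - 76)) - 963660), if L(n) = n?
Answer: -1/964230 ≈ -1.0371e-6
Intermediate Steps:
k(I) = 32 + 2*I**2 (k(I) = (I**2 + I*I) + 32 = (I**2 + I**2) + 32 = 2*I**2 + 32 = 32 + 2*I**2)
1/(k(sqrt(-225 - 76)) - 963660) = 1/((32 + 2*(sqrt(-225 - 76))**2) - 963660) = 1/((32 + 2*(sqrt(-301))**2) - 963660) = 1/((32 + 2*(I*sqrt(301))**2) - 963660) = 1/((32 + 2*(-301)) - 963660) = 1/((32 - 602) - 963660) = 1/(-570 - 963660) = 1/(-964230) = -1/964230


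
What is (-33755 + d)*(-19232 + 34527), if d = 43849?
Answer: 154387730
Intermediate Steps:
(-33755 + d)*(-19232 + 34527) = (-33755 + 43849)*(-19232 + 34527) = 10094*15295 = 154387730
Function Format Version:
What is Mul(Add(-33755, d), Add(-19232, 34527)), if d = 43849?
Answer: 154387730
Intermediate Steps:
Mul(Add(-33755, d), Add(-19232, 34527)) = Mul(Add(-33755, 43849), Add(-19232, 34527)) = Mul(10094, 15295) = 154387730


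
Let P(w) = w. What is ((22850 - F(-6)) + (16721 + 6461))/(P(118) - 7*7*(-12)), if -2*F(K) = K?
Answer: 46029/706 ≈ 65.197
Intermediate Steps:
F(K) = -K/2
((22850 - F(-6)) + (16721 + 6461))/(P(118) - 7*7*(-12)) = ((22850 - (-1)*(-6)/2) + (16721 + 6461))/(118 - 7*7*(-12)) = ((22850 - 1*3) + 23182)/(118 - 49*(-12)) = ((22850 - 3) + 23182)/(118 + 588) = (22847 + 23182)/706 = 46029*(1/706) = 46029/706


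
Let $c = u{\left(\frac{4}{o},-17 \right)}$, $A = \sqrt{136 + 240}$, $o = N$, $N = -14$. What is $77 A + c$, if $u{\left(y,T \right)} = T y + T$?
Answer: $- \frac{85}{7} + 154 \sqrt{94} \approx 1480.9$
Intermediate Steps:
$o = -14$
$A = 2 \sqrt{94}$ ($A = \sqrt{376} = 2 \sqrt{94} \approx 19.391$)
$u{\left(y,T \right)} = T + T y$
$c = - \frac{85}{7}$ ($c = - 17 \left(1 + \frac{4}{-14}\right) = - 17 \left(1 + 4 \left(- \frac{1}{14}\right)\right) = - 17 \left(1 - \frac{2}{7}\right) = \left(-17\right) \frac{5}{7} = - \frac{85}{7} \approx -12.143$)
$77 A + c = 77 \cdot 2 \sqrt{94} - \frac{85}{7} = 154 \sqrt{94} - \frac{85}{7} = - \frac{85}{7} + 154 \sqrt{94}$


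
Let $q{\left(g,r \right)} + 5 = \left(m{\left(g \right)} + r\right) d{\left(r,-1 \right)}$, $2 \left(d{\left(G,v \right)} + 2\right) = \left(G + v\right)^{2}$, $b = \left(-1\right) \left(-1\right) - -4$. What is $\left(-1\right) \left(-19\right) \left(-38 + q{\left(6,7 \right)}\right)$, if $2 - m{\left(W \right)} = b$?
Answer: $399$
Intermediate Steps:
$b = 5$ ($b = 1 + 4 = 5$)
$d{\left(G,v \right)} = -2 + \frac{\left(G + v\right)^{2}}{2}$
$m{\left(W \right)} = -3$ ($m{\left(W \right)} = 2 - 5 = -3$)
$q{\left(g,r \right)} = -5 + \left(-3 + r\right) \left(-2 + \frac{\left(-1 + r\right)^{2}}{2}\right)$ ($q{\left(g,r \right)} = -5 + \left(-3 + r\right) \left(-2 + \frac{\left(r - 1\right)^{2}}{2}\right) = -5 + \left(-3 + r\right) \left(-2 + \frac{\left(-1 + r\right)^{2}}{2}\right)$)
$\left(-1\right) \left(-19\right) \left(-38 + q{\left(6,7 \right)}\right) = \left(-1\right) \left(-19\right) \left(-38 + \left(- \frac{1}{2} + \frac{7^{3}}{2} - \frac{5 \cdot 7^{2}}{2} + \frac{3}{2} \cdot 7\right)\right) = 19 \left(-38 + \left(- \frac{1}{2} + \frac{1}{2} \cdot 343 - \frac{245}{2} + \frac{21}{2}\right)\right) = 19 \left(-38 + \left(- \frac{1}{2} + \frac{343}{2} - \frac{245}{2} + \frac{21}{2}\right)\right) = 19 \left(-38 + 59\right) = 19 \cdot 21 = 399$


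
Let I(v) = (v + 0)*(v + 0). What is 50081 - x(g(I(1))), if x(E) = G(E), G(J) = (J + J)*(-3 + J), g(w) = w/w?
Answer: 50085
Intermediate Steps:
I(v) = v**2 (I(v) = v*v = v**2)
g(w) = 1
G(J) = 2*J*(-3 + J) (G(J) = (2*J)*(-3 + J) = 2*J*(-3 + J))
x(E) = 2*E*(-3 + E)
50081 - x(g(I(1))) = 50081 - 2*(-3 + 1) = 50081 - 2*(-2) = 50081 - 1*(-4) = 50081 + 4 = 50085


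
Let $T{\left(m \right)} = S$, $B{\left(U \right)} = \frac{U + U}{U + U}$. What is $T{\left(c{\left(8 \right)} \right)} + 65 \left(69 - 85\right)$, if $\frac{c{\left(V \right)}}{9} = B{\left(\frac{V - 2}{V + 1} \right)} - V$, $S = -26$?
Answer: $-1066$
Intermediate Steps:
$B{\left(U \right)} = 1$ ($B{\left(U \right)} = \frac{2 U}{2 U} = 2 U \frac{1}{2 U} = 1$)
$c{\left(V \right)} = 9 - 9 V$ ($c{\left(V \right)} = 9 \left(1 - V\right) = 9 - 9 V$)
$T{\left(m \right)} = -26$
$T{\left(c{\left(8 \right)} \right)} + 65 \left(69 - 85\right) = -26 + 65 \left(69 - 85\right) = -26 + 65 \left(-16\right) = -26 - 1040 = -1066$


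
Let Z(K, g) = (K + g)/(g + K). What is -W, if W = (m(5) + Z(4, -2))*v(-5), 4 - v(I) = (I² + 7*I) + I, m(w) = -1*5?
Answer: 76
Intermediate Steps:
Z(K, g) = 1 (Z(K, g) = (K + g)/(K + g) = 1)
m(w) = -5
v(I) = 4 - I² - 8*I (v(I) = 4 - ((I² + 7*I) + I) = 4 - (I² + 8*I) = 4 + (-I² - 8*I) = 4 - I² - 8*I)
W = -76 (W = (-5 + 1)*(4 - 1*(-5)² - 8*(-5)) = -4*(4 - 1*25 + 40) = -4*(4 - 25 + 40) = -4*19 = -76)
-W = -1*(-76) = 76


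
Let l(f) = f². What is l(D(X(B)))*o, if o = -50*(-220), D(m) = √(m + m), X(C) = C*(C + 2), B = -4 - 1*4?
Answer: 1056000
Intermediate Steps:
B = -8 (B = -4 - 4 = -8)
X(C) = C*(2 + C)
D(m) = √2*√m (D(m) = √(2*m) = √2*√m)
o = 11000
l(D(X(B)))*o = (√2*√(-8*(2 - 8)))²*11000 = (√2*√(-8*(-6)))²*11000 = (√2*√48)²*11000 = (√2*(4*√3))²*11000 = (4*√6)²*11000 = 96*11000 = 1056000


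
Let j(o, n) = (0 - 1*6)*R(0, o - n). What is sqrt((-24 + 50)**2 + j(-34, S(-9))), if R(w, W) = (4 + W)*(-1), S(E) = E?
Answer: 5*sqrt(22) ≈ 23.452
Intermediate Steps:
R(w, W) = -4 - W
j(o, n) = 24 - 6*n + 6*o (j(o, n) = (0 - 1*6)*(-4 - (o - n)) = (0 - 6)*(-4 + (n - o)) = -6*(-4 + n - o) = 24 - 6*n + 6*o)
sqrt((-24 + 50)**2 + j(-34, S(-9))) = sqrt((-24 + 50)**2 + (24 - 6*(-9) + 6*(-34))) = sqrt(26**2 + (24 + 54 - 204)) = sqrt(676 - 126) = sqrt(550) = 5*sqrt(22)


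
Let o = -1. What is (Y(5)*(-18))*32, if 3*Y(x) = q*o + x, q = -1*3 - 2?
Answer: -1920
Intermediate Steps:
q = -5 (q = -3 - 2 = -5)
Y(x) = 5/3 + x/3 (Y(x) = (-5*(-1) + x)/3 = (5 + x)/3 = 5/3 + x/3)
(Y(5)*(-18))*32 = ((5/3 + (⅓)*5)*(-18))*32 = ((5/3 + 5/3)*(-18))*32 = ((10/3)*(-18))*32 = -60*32 = -1920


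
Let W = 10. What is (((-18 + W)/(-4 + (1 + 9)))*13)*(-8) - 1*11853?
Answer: -35143/3 ≈ -11714.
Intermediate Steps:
(((-18 + W)/(-4 + (1 + 9)))*13)*(-8) - 1*11853 = (((-18 + 10)/(-4 + (1 + 9)))*13)*(-8) - 1*11853 = (-8/(-4 + 10)*13)*(-8) - 11853 = (-8/6*13)*(-8) - 11853 = (-8*⅙*13)*(-8) - 11853 = -4/3*13*(-8) - 11853 = -52/3*(-8) - 11853 = 416/3 - 11853 = -35143/3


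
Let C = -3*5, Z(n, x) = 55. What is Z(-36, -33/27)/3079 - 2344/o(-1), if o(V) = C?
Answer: 7218001/46185 ≈ 156.28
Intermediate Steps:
C = -15
o(V) = -15
Z(-36, -33/27)/3079 - 2344/o(-1) = 55/3079 - 2344/(-15) = 55*(1/3079) - 2344*(-1/15) = 55/3079 + 2344/15 = 7218001/46185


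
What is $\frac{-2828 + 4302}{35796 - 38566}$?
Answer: $- \frac{737}{1385} \approx -0.53213$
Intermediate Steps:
$\frac{-2828 + 4302}{35796 - 38566} = \frac{1474}{35796 - 38566} = \frac{1474}{-2770} = 1474 \left(- \frac{1}{2770}\right) = - \frac{737}{1385}$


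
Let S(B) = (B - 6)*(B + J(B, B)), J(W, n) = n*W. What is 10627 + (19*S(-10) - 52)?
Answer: -16785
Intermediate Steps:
J(W, n) = W*n
S(B) = (-6 + B)*(B + B**2) (S(B) = (B - 6)*(B + B*B) = (-6 + B)*(B + B**2))
10627 + (19*S(-10) - 52) = 10627 + (19*(-10*(-6 + (-10)**2 - 5*(-10))) - 52) = 10627 + (19*(-10*(-6 + 100 + 50)) - 52) = 10627 + (19*(-10*144) - 52) = 10627 + (19*(-1440) - 52) = 10627 + (-27360 - 52) = 10627 - 27412 = -16785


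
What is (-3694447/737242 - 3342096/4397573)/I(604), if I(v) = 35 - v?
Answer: 18710533916363/1844740967275954 ≈ 0.010143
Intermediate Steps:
(-3694447/737242 - 3342096/4397573)/I(604) = (-3694447/737242 - 3342096/4397573)/(35 - 1*604) = (-3694447*1/737242 - 3342096*1/4397573)/(35 - 604) = (-3694447/737242 - 3342096/4397573)/(-569) = -18710533916363/3242075513666*(-1/569) = 18710533916363/1844740967275954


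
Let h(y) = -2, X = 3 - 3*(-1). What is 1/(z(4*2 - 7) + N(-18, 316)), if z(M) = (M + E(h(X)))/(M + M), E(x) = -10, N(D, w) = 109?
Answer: 2/209 ≈ 0.0095694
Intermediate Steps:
X = 6 (X = 3 + 3 = 6)
z(M) = (-10 + M)/(2*M) (z(M) = (M - 10)/(M + M) = (-10 + M)/((2*M)) = (-10 + M)*(1/(2*M)) = (-10 + M)/(2*M))
1/(z(4*2 - 7) + N(-18, 316)) = 1/((-10 + (4*2 - 7))/(2*(4*2 - 7)) + 109) = 1/((-10 + (8 - 7))/(2*(8 - 7)) + 109) = 1/((½)*(-10 + 1)/1 + 109) = 1/((½)*1*(-9) + 109) = 1/(-9/2 + 109) = 1/(209/2) = 2/209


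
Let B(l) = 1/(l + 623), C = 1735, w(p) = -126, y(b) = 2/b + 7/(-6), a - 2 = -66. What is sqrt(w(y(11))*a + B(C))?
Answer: sqrt(4981907206)/786 ≈ 89.800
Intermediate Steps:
a = -64 (a = 2 - 66 = -64)
y(b) = -7/6 + 2/b (y(b) = 2/b + 7*(-1/6) = 2/b - 7/6 = -7/6 + 2/b)
B(l) = 1/(623 + l)
sqrt(w(y(11))*a + B(C)) = sqrt(-126*(-64) + 1/(623 + 1735)) = sqrt(8064 + 1/2358) = sqrt(19014913/2358) = sqrt(4981907206)/786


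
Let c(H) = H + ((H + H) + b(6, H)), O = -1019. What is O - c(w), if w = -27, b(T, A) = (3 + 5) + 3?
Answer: -949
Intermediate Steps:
b(T, A) = 11 (b(T, A) = 8 + 3 = 11)
c(H) = 11 + 3*H (c(H) = H + ((H + H) + 11) = H + (2*H + 11) = H + (11 + 2*H) = 11 + 3*H)
O - c(w) = -1019 - (11 + 3*(-27)) = -1019 - (11 - 81) = -1019 - 1*(-70) = -1019 + 70 = -949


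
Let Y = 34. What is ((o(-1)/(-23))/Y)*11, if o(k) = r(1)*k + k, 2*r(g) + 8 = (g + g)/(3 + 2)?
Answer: -77/1955 ≈ -0.039386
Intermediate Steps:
r(g) = -4 + g/5 (r(g) = -4 + ((g + g)/(3 + 2))/2 = -4 + ((2*g)/5)/2 = -4 + ((2*g)*(⅕))/2 = -4 + (2*g/5)/2 = -4 + g/5)
o(k) = -14*k/5 (o(k) = (-4 + (⅕)*1)*k + k = (-4 + ⅕)*k + k = -19*k/5 + k = -14*k/5)
((o(-1)/(-23))/Y)*11 = ((-14/5*(-1)/(-23))/34)*11 = (((14/5)*(-1/23))/34)*11 = ((1/34)*(-14/115))*11 = -7/1955*11 = -77/1955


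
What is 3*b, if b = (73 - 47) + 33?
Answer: 177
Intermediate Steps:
b = 59 (b = 26 + 33 = 59)
3*b = 3*59 = 177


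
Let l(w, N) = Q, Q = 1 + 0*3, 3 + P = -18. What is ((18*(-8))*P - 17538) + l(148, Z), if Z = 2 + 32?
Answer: -14513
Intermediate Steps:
P = -21 (P = -3 - 18 = -21)
Z = 34
Q = 1 (Q = 1 + 0 = 1)
l(w, N) = 1
((18*(-8))*P - 17538) + l(148, Z) = ((18*(-8))*(-21) - 17538) + 1 = (-144*(-21) - 17538) + 1 = (3024 - 17538) + 1 = -14514 + 1 = -14513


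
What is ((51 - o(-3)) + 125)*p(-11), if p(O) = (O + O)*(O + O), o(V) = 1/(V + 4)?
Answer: 84700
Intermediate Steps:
o(V) = 1/(4 + V)
p(O) = 4*O² (p(O) = (2*O)*(2*O) = 4*O²)
((51 - o(-3)) + 125)*p(-11) = ((51 - 1/(4 - 3)) + 125)*(4*(-11)²) = ((51 - 1/1) + 125)*(4*121) = ((51 - 1*1) + 125)*484 = ((51 - 1) + 125)*484 = (50 + 125)*484 = 175*484 = 84700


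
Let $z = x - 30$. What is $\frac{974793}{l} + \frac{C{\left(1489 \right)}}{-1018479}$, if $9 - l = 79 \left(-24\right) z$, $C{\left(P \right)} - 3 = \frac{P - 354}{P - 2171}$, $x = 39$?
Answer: $\frac{10747520837177}{188237325738} \approx 57.096$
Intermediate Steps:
$C{\left(P \right)} = 3 + \frac{-354 + P}{-2171 + P}$ ($C{\left(P \right)} = 3 + \frac{P - 354}{P - 2171} = 3 + \frac{-354 + P}{-2171 + P}$)
$z = 9$ ($z = 39 - 30 = 9$)
$l = 17073$ ($l = 9 - 79 \left(-24\right) 9 = 9 - \left(-1896\right) 9 = 9 - -17064 = 9 + 17064 = 17073$)
$\frac{974793}{l} + \frac{C{\left(1489 \right)}}{-1018479} = \frac{974793}{17073} + \frac{\frac{1}{-2171 + 1489} \left(-6867 + 4 \cdot 1489\right)}{-1018479} = 974793 \cdot \frac{1}{17073} + \frac{-6867 + 5956}{-682} \left(- \frac{1}{1018479}\right) = \frac{324931}{5691} + \left(- \frac{1}{682}\right) \left(-911\right) \left(- \frac{1}{1018479}\right) = \frac{324931}{5691} + \frac{911}{682} \left(- \frac{1}{1018479}\right) = \frac{324931}{5691} - \frac{911}{694602678} = \frac{10747520837177}{188237325738}$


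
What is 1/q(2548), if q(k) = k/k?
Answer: 1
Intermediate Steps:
q(k) = 1
1/q(2548) = 1/1 = 1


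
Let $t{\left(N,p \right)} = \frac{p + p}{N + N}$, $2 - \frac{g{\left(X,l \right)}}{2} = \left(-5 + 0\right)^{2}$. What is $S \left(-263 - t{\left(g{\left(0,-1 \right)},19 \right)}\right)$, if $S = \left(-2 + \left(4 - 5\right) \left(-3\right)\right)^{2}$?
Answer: $- \frac{12079}{46} \approx -262.59$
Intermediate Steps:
$g{\left(X,l \right)} = -46$ ($g{\left(X,l \right)} = 4 - 2 \left(-5 + 0\right)^{2} = 4 - 2 \left(-5\right)^{2} = 4 - 50 = -46$)
$t{\left(N,p \right)} = \frac{p}{N}$ ($t{\left(N,p \right)} = \frac{2 p}{2 N} = 2 p \frac{1}{2 N} = \frac{p}{N}$)
$S = 1$ ($S = \left(-2 + \left(4 - 5\right) \left(-3\right)\right)^{2} = \left(-2 - -3\right)^{2} = \left(-2 + 3\right)^{2} = 1^{2} = 1$)
$S \left(-263 - t{\left(g{\left(0,-1 \right)},19 \right)}\right) = 1 \left(-263 - \frac{19}{-46}\right) = 1 \left(-263 - 19 \left(- \frac{1}{46}\right)\right) = 1 \left(-263 - - \frac{19}{46}\right) = 1 \left(-263 + \frac{19}{46}\right) = 1 \left(- \frac{12079}{46}\right) = - \frac{12079}{46}$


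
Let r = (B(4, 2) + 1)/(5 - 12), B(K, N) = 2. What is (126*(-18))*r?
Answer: 972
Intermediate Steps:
r = -3/7 (r = (2 + 1)/(5 - 12) = 3/(-7) = 3*(-1/7) = -3/7 ≈ -0.42857)
(126*(-18))*r = (126*(-18))*(-3/7) = -2268*(-3/7) = 972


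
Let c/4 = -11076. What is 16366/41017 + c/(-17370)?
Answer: 350249098/118744215 ≈ 2.9496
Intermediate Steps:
c = -44304 (c = 4*(-11076) = -44304)
16366/41017 + c/(-17370) = 16366/41017 - 44304/(-17370) = 16366*(1/41017) - 44304*(-1/17370) = 16366/41017 + 7384/2895 = 350249098/118744215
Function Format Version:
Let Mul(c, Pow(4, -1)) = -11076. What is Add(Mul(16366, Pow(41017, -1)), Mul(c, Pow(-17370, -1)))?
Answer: Rational(350249098, 118744215) ≈ 2.9496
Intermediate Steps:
c = -44304 (c = Mul(4, -11076) = -44304)
Add(Mul(16366, Pow(41017, -1)), Mul(c, Pow(-17370, -1))) = Add(Mul(16366, Pow(41017, -1)), Mul(-44304, Pow(-17370, -1))) = Add(Mul(16366, Rational(1, 41017)), Mul(-44304, Rational(-1, 17370))) = Add(Rational(16366, 41017), Rational(7384, 2895)) = Rational(350249098, 118744215)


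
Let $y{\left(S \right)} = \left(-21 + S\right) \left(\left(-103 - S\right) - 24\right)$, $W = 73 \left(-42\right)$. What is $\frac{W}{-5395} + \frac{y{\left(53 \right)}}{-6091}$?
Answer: $\frac{49750206}{32860945} \approx 1.514$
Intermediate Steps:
$W = -3066$
$y{\left(S \right)} = \left(-127 - S\right) \left(-21 + S\right)$ ($y{\left(S \right)} = \left(-21 + S\right) \left(-127 - S\right) = \left(-127 - S\right) \left(-21 + S\right)$)
$\frac{W}{-5395} + \frac{y{\left(53 \right)}}{-6091} = - \frac{3066}{-5395} + \frac{2667 - 53^{2} - 5618}{-6091} = \left(-3066\right) \left(- \frac{1}{5395}\right) + \left(2667 - 2809 - 5618\right) \left(- \frac{1}{6091}\right) = \frac{3066}{5395} + \left(2667 - 2809 - 5618\right) \left(- \frac{1}{6091}\right) = \frac{3066}{5395} - - \frac{5760}{6091} = \frac{3066}{5395} + \frac{5760}{6091} = \frac{49750206}{32860945}$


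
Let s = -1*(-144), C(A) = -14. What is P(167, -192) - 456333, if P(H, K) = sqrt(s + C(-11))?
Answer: -456333 + sqrt(130) ≈ -4.5632e+5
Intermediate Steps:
s = 144
P(H, K) = sqrt(130) (P(H, K) = sqrt(144 - 14) = sqrt(130))
P(167, -192) - 456333 = sqrt(130) - 456333 = -456333 + sqrt(130)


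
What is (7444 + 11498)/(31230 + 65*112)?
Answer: 9471/19255 ≈ 0.49187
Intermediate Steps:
(7444 + 11498)/(31230 + 65*112) = 18942/(31230 + 7280) = 18942/38510 = 18942*(1/38510) = 9471/19255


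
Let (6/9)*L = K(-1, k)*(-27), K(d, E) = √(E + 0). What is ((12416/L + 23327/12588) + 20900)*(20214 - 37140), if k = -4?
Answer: -742240438667/2098 - 70051072*I/27 ≈ -3.5378e+8 - 2.5945e+6*I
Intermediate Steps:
K(d, E) = √E
L = -81*I (L = 3*(√(-4)*(-27))/2 = 3*((2*I)*(-27))/2 = 3*(-54*I)/2 = -81*I ≈ -81.0*I)
((12416/L + 23327/12588) + 20900)*(20214 - 37140) = ((12416/((-81*I)) + 23327/12588) + 20900)*(20214 - 37140) = ((12416*(I/81) + 23327*(1/12588)) + 20900)*(-16926) = ((12416*I/81 + 23327/12588) + 20900)*(-16926) = ((23327/12588 + 12416*I/81) + 20900)*(-16926) = (263112527/12588 + 12416*I/81)*(-16926) = -742240438667/2098 - 70051072*I/27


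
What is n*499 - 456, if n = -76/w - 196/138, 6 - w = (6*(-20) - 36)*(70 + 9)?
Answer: -165588256/141795 ≈ -1167.8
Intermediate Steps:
w = 12330 (w = 6 - (6*(-20) - 36)*(70 + 9) = 6 - (-120 - 36)*79 = 6 - (-156)*79 = 6 - 1*(-12324) = 6 + 12324 = 12330)
n = -202264/141795 (n = -76/12330 - 196/138 = -76*1/12330 - 196*1/138 = -38/6165 - 98/69 = -202264/141795 ≈ -1.4265)
n*499 - 456 = -202264/141795*499 - 456 = -100929736/141795 - 456 = -165588256/141795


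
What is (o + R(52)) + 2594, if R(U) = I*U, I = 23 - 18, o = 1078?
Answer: 3932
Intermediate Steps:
I = 5
R(U) = 5*U
(o + R(52)) + 2594 = (1078 + 5*52) + 2594 = (1078 + 260) + 2594 = 1338 + 2594 = 3932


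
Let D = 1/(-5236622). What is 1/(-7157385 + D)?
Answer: -5236622/37480519753471 ≈ -1.3972e-7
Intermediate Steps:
D = -1/5236622 ≈ -1.9096e-7
1/(-7157385 + D) = 1/(-7157385 - 1/5236622) = 1/(-37480519753471/5236622) = -5236622/37480519753471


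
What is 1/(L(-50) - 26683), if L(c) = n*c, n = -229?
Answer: -1/15233 ≈ -6.5647e-5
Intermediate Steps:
L(c) = -229*c
1/(L(-50) - 26683) = 1/(-229*(-50) - 26683) = 1/(11450 - 26683) = 1/(-15233) = -1/15233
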